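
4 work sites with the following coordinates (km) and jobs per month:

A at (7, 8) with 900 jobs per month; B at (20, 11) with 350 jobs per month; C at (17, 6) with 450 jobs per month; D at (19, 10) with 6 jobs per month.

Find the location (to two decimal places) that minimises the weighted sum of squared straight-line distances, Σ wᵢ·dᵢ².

(12.35, 8.09)

The minimiser of Σwᵢ‖p−pᵢ‖² is the weighted centroid p* = (Σwᵢpᵢ)/(Σwᵢ).
Σwᵢ = 1706.
Σwᵢxᵢ = 900·7 + 350·20 + 450·17 + 6·19 = 21064.
Σwᵢyᵢ = 900·8 + 350·11 + 450·6 + 6·10 = 13810.
x* = 21064/1706 = 12.35, y* = 13810/1706 = 8.09.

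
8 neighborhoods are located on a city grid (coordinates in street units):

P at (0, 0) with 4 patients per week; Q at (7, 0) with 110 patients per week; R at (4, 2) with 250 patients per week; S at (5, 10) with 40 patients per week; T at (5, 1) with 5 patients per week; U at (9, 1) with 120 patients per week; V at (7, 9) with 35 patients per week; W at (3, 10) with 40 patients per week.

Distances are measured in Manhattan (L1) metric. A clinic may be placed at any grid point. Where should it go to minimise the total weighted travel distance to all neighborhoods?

Manhattan distance separates: Σwᵢ(|x−xᵢ|+|y−yᵢ|) = Σwᵢ|x−xᵢ| + Σwᵢ|y−yᵢ|, so x and y are optimised independently as 1-D weighted medians.
Total weight W = 604; half = 302.
x-coordinate, sorted with cumulative weight:
  x=0 (P, w=4) cum 4
  x=3 (W, w=40) cum 44
  x=4 (R, w=250) cum 294
  x=5 (S, w=40) cum 334  ← median
  x=5 (T, w=5) cum 339
  x=7 (Q, w=110) cum 449
  x=7 (V, w=35) cum 484
  x=9 (U, w=120) cum 604
⇒ x* = 5
y-coordinate, sorted with cumulative weight:
  y=0 (P, w=4) cum 4
  y=0 (Q, w=110) cum 114
  y=1 (T, w=5) cum 119
  y=1 (U, w=120) cum 239
  y=2 (R, w=250) cum 489  ← median
  y=9 (V, w=35) cum 524
  y=10 (S, w=40) cum 564
  y=10 (W, w=40) cum 604
⇒ y* = 2

(5, 2)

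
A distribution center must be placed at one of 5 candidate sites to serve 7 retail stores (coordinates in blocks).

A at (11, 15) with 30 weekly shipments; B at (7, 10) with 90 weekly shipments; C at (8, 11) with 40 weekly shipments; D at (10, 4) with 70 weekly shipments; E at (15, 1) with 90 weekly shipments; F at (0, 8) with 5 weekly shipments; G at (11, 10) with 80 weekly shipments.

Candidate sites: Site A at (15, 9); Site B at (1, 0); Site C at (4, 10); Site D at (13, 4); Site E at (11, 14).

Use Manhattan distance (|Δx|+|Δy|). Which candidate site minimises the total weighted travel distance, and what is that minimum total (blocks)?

Total weighted distance at each candidate:
  Site A (15, 9): total = 3370
  Site B (1, 0): total = 6815
  Site C (4, 10): total = 4060
  Site D (13, 4): total = 3335
  Site E (11, 14): total = 3695
Minimum is at Site D with total 3335 blocks.

Site D, total 3335 blocks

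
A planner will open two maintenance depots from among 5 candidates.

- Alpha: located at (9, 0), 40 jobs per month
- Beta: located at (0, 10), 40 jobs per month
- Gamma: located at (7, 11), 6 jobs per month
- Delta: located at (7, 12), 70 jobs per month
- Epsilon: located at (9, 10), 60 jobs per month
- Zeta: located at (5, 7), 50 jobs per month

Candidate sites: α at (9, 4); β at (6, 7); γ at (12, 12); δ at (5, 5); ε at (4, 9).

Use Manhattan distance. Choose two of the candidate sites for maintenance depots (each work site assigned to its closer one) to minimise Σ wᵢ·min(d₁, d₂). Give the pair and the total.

Evaluate every pair (each demand assigned to the nearer of the two):
  {α, ε}: total = 1320
  {α, β}: total = 1380
  {β, ε}: total = 1460
  {δ, ε}: total = 1470
  {β, γ}: total = 1490
  {γ, δ}: total = 1546
  {β, δ}: total = 1580
  {γ, ε}: total = 1590
  {α, δ}: total = 1698
  {α, γ}: total = 1756
Best pair: {α, ε} with total 1320.

{α, ε}, total 1320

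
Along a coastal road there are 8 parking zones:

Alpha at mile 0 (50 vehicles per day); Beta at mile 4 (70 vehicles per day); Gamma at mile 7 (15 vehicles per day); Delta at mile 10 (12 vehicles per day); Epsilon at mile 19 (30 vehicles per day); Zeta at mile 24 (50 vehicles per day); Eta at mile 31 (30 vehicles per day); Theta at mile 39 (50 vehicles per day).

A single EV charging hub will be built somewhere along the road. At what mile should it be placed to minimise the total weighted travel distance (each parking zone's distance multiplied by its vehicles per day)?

For a sum of weighted absolute distances on a line, the optimum is the weighted median (not the mean). Total weight W = 307; half-weight = 153.5.
Sort by position and accumulate weight:
  mile 0 (Alpha, w=50) → cum 50
  mile 4 (Beta, w=70) → cum 120
  mile 7 (Gamma, w=15) → cum 135
  mile 10 (Delta, w=12) → cum 147
  mile 19 (Epsilon, w=30) → cum 177  ≥ 153.5 → median here
  mile 24 (Zeta, w=50) → cum 227
  mile 31 (Eta, w=30) → cum 257
  mile 39 (Theta, w=50) → cum 307
Optimal location: mile 19.

x = 19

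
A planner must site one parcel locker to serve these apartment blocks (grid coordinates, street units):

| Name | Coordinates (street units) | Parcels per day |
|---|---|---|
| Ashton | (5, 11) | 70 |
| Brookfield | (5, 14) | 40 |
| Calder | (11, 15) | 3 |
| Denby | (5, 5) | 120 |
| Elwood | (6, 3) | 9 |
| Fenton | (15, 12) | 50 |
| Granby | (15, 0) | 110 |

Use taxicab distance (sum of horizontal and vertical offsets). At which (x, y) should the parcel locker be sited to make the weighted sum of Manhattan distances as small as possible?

(5, 5)

Manhattan distance separates: Σwᵢ(|x−xᵢ|+|y−yᵢ|) = Σwᵢ|x−xᵢ| + Σwᵢ|y−yᵢ|, so x and y are optimised independently as 1-D weighted medians.
Total weight W = 402; half = 201.
x-coordinate, sorted with cumulative weight:
  x=5 (Ashton, w=70) cum 70
  x=5 (Brookfield, w=40) cum 110
  x=5 (Denby, w=120) cum 230  ← median
  x=6 (Elwood, w=9) cum 239
  x=11 (Calder, w=3) cum 242
  x=15 (Fenton, w=50) cum 292
  x=15 (Granby, w=110) cum 402
⇒ x* = 5
y-coordinate, sorted with cumulative weight:
  y=0 (Granby, w=110) cum 110
  y=3 (Elwood, w=9) cum 119
  y=5 (Denby, w=120) cum 239  ← median
  y=11 (Ashton, w=70) cum 309
  y=12 (Fenton, w=50) cum 359
  y=14 (Brookfield, w=40) cum 399
  y=15 (Calder, w=3) cum 402
⇒ y* = 5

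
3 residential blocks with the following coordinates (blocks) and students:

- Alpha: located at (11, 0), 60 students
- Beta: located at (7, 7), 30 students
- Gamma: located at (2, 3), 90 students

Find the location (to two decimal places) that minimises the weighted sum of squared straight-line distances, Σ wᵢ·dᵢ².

(5.83, 2.67)

The minimiser of Σwᵢ‖p−pᵢ‖² is the weighted centroid p* = (Σwᵢpᵢ)/(Σwᵢ).
Σwᵢ = 180.
Σwᵢxᵢ = 60·11 + 30·7 + 90·2 = 1050.
Σwᵢyᵢ = 60·0 + 30·7 + 90·3 = 480.
x* = 1050/180 = 5.83, y* = 480/180 = 2.67.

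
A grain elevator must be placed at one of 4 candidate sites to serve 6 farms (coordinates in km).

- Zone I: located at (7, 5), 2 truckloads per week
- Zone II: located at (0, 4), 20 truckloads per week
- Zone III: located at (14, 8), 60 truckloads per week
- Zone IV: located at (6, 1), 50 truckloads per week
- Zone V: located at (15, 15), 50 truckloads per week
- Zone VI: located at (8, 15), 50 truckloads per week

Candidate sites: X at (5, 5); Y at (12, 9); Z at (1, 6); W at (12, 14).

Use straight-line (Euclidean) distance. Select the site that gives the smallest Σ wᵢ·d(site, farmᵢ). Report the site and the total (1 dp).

Total weighted distance at each candidate:
  X (5, 5): total = 2110.5
  Y (12, 9): total = 1602.9
  Z (1, 6): total = 2601.9
  W (12, 14): total = 1792.6
Minimum is at Y with total 1602.9 km.

Y, total 1602.9 km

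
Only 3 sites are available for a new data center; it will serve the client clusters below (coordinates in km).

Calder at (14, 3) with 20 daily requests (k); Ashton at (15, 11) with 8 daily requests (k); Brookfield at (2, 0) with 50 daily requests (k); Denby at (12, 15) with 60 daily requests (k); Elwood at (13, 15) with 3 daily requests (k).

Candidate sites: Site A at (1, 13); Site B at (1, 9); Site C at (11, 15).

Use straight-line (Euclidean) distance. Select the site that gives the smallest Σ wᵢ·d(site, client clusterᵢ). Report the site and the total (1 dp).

Total weighted distance at each candidate:
  Site A (1, 13): total = 1800.4
  Site B (1, 9): total = 1644.3
  Site C (11, 15): total = 1233.3
Minimum is at Site C with total 1233.3 km.

Site C, total 1233.3 km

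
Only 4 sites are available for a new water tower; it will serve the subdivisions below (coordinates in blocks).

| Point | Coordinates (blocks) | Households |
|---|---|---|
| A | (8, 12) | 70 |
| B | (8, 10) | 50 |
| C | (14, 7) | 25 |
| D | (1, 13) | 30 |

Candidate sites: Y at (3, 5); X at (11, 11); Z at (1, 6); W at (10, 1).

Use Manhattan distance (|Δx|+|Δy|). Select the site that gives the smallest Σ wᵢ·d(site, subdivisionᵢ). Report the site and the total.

Total weighted distance at each candidate:
  Y (3, 5): total = 1965
  X (11, 11): total = 1015
  Z (1, 6): total = 2020
  W (10, 1): total = 2340
Minimum is at X with total 1015 blocks.

X, total 1015 blocks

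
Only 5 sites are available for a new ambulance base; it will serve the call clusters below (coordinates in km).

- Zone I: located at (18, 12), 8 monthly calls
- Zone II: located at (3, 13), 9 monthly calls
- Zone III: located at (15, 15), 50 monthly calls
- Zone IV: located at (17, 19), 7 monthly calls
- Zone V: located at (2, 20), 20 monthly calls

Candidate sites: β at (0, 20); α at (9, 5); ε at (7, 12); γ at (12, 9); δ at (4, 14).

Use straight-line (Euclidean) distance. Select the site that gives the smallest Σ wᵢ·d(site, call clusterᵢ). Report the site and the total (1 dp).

Total weighted distance at each candidate:
  β (0, 20): total = 1175.9
  α (9, 5): total = 1208.2
  ε (7, 12): total = 826.4
  γ (12, 9): total = 853.3
  δ (4, 14): total = 902.1
Minimum is at ε with total 826.4 km.

ε, total 826.4 km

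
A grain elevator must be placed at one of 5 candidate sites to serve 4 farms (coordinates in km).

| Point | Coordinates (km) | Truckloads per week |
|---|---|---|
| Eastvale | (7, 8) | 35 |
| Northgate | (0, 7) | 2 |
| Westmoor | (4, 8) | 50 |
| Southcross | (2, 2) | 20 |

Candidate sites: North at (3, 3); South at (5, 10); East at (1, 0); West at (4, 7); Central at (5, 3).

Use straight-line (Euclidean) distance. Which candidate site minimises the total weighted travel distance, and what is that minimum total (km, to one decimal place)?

Total weighted distance at each candidate:
  North (3, 3): total = 517.3
  South (5, 10): total = 393.3
  East (1, 0): total = 836.1
  West (4, 7): total = 276.4
  Central (5, 3): total = 519.5
Minimum is at West with total 276.4 km.

West, total 276.4 km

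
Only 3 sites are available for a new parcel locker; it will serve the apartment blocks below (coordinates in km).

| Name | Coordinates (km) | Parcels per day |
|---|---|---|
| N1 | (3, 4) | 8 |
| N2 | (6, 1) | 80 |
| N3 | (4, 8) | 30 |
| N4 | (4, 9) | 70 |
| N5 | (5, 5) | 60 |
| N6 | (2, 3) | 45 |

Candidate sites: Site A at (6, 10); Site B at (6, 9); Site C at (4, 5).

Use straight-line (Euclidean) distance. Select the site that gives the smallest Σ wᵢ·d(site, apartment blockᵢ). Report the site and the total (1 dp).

Site C, total 926.4 km

Total weighted distance at each candidate:
  Site A (6, 10): total = 1683.8
  Site B (6, 9): total = 1465.6
  Site C (4, 5): total = 926.4
Minimum is at Site C with total 926.4 km.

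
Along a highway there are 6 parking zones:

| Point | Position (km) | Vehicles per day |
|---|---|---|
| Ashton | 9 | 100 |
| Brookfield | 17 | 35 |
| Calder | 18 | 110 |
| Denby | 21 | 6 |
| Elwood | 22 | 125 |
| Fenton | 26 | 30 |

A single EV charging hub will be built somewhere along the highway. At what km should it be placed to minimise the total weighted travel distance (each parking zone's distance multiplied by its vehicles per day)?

x = 18

For a sum of weighted absolute distances on a line, the optimum is the weighted median (not the mean). Total weight W = 406; half-weight = 203.
Sort by position and accumulate weight:
  km 9 (Ashton, w=100) → cum 100
  km 17 (Brookfield, w=35) → cum 135
  km 18 (Calder, w=110) → cum 245  ≥ 203 → median here
  km 21 (Denby, w=6) → cum 251
  km 22 (Elwood, w=125) → cum 376
  km 26 (Fenton, w=30) → cum 406
Optimal location: km 18.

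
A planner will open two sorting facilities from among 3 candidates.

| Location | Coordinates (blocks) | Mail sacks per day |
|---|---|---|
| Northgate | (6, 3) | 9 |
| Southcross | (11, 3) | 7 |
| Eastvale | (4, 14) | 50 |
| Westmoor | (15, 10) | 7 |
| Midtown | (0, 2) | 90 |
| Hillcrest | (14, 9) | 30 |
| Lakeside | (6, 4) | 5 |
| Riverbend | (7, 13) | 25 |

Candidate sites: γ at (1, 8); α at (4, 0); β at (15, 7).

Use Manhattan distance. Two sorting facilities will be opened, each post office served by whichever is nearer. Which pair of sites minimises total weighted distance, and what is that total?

Evaluate every pair (each demand assigned to the nearer of the two):
  {γ, β}: total = 1657
  {α, β}: total = 1832
  {γ, α}: total = 1942
Best pair: {γ, β} with total 1657.

{γ, β}, total 1657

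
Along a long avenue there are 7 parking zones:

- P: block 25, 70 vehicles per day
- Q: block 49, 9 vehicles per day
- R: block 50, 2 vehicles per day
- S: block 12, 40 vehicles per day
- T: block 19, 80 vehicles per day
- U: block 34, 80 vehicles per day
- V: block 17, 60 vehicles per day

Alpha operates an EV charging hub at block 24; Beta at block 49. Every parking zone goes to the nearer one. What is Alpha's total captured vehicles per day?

330

The indifferent point is the midpoint (24+49)/2 = 36.5; parking zones left of it (closer to Alpha at 24) go to Alpha, those right go to Beta.
  S at 12 (w=40) → Alpha
  V at 17 (w=60) → Alpha
  T at 19 (w=80) → Alpha
  P at 25 (w=70) → Alpha
  U at 34 (w=80) → Alpha
  Q at 49 (w=9) → Beta
  R at 50 (w=2) → Beta
Alpha captures 330; Beta captures 11.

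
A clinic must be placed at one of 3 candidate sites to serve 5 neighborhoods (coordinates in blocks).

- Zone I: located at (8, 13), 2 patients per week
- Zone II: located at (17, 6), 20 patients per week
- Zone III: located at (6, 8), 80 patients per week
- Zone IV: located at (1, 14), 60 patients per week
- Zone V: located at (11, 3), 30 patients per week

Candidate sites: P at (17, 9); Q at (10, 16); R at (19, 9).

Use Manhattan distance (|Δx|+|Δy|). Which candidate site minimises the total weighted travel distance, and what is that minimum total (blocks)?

Q, total 2390 blocks

Total weighted distance at each candidate:
  P (17, 9): total = 2666
  Q (10, 16): total = 2390
  R (19, 9): total = 3050
Minimum is at Q with total 2390 blocks.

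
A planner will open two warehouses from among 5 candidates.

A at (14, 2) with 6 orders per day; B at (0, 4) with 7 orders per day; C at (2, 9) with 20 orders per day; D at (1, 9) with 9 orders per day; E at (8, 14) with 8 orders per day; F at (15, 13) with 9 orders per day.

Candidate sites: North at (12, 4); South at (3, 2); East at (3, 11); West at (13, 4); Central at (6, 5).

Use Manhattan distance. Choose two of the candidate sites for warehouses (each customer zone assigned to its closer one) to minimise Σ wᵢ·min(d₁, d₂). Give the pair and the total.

Evaluate every pair (each demand assigned to the nearer of the two):
  {East, West}: total = 347
  {North, East}: total = 362
  {South, East}: total = 387
  {East, Central}: total = 401
  {West, Central}: total = 495
  {North, Central}: total = 510
  {South, West}: total = 513
  {North, South}: total = 520
  {South, Central}: total = 583
  {North, West}: total = 757
Best pair: {East, West} with total 347.

{East, West}, total 347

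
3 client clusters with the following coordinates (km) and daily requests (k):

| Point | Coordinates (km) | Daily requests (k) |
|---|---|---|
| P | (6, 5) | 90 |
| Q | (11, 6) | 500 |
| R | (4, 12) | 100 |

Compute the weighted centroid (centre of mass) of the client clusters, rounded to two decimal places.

(9.33, 6.74)

The minimiser of Σwᵢ‖p−pᵢ‖² is the weighted centroid p* = (Σwᵢpᵢ)/(Σwᵢ).
Σwᵢ = 690.
Σwᵢxᵢ = 90·6 + 500·11 + 100·4 = 6440.
Σwᵢyᵢ = 90·5 + 500·6 + 100·12 = 4650.
x* = 6440/690 = 9.33, y* = 4650/690 = 6.74.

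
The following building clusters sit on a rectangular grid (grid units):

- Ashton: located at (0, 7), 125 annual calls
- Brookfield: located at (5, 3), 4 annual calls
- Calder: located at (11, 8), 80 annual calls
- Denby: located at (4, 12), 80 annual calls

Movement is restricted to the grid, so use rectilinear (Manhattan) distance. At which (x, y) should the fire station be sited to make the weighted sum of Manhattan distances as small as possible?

Manhattan distance separates: Σwᵢ(|x−xᵢ|+|y−yᵢ|) = Σwᵢ|x−xᵢ| + Σwᵢ|y−yᵢ|, so x and y are optimised independently as 1-D weighted medians.
Total weight W = 289; half = 144.5.
x-coordinate, sorted with cumulative weight:
  x=0 (Ashton, w=125) cum 125
  x=4 (Denby, w=80) cum 205  ← median
  x=5 (Brookfield, w=4) cum 209
  x=11 (Calder, w=80) cum 289
⇒ x* = 4
y-coordinate, sorted with cumulative weight:
  y=3 (Brookfield, w=4) cum 4
  y=7 (Ashton, w=125) cum 129
  y=8 (Calder, w=80) cum 209  ← median
  y=12 (Denby, w=80) cum 289
⇒ y* = 8

(4, 8)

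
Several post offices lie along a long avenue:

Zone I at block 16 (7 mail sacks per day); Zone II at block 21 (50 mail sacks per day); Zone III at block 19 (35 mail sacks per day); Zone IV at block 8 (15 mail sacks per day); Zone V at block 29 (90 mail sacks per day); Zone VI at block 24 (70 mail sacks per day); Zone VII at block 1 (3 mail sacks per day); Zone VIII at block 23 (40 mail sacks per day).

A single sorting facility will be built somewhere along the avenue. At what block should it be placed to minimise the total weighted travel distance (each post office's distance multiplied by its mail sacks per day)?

For a sum of weighted absolute distances on a line, the optimum is the weighted median (not the mean). Total weight W = 310; half-weight = 155.
Sort by position and accumulate weight:
  block 1 (Zone VII, w=3) → cum 3
  block 8 (Zone IV, w=15) → cum 18
  block 16 (Zone I, w=7) → cum 25
  block 19 (Zone III, w=35) → cum 60
  block 21 (Zone II, w=50) → cum 110
  block 23 (Zone VIII, w=40) → cum 150
  block 24 (Zone VI, w=70) → cum 220  ≥ 155 → median here
  block 29 (Zone V, w=90) → cum 310
Optimal location: block 24.

x = 24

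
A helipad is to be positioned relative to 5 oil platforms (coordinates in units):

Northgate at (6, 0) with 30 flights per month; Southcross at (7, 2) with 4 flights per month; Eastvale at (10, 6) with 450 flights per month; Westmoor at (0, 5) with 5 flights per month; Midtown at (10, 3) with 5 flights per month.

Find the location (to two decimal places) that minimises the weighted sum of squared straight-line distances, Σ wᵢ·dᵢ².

The minimiser of Σwᵢ‖p−pᵢ‖² is the weighted centroid p* = (Σwᵢpᵢ)/(Σwᵢ).
Σwᵢ = 494.
Σwᵢxᵢ = 30·6 + 4·7 + 450·10 + 5·0 + 5·10 = 4758.
Σwᵢyᵢ = 30·0 + 4·2 + 450·6 + 5·5 + 5·3 = 2748.
x* = 4758/494 = 9.63, y* = 2748/494 = 5.56.

(9.63, 5.56)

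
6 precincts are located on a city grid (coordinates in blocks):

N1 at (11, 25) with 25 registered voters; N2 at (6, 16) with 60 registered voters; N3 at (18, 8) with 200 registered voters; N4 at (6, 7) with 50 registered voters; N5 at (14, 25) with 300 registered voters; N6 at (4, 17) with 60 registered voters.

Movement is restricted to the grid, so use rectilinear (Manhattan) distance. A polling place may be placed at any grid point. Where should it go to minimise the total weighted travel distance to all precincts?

Manhattan distance separates: Σwᵢ(|x−xᵢ|+|y−yᵢ|) = Σwᵢ|x−xᵢ| + Σwᵢ|y−yᵢ|, so x and y are optimised independently as 1-D weighted medians.
Total weight W = 695; half = 347.5.
x-coordinate, sorted with cumulative weight:
  x=4 (N6, w=60) cum 60
  x=6 (N2, w=60) cum 120
  x=6 (N4, w=50) cum 170
  x=11 (N1, w=25) cum 195
  x=14 (N5, w=300) cum 495  ← median
  x=18 (N3, w=200) cum 695
⇒ x* = 14
y-coordinate, sorted with cumulative weight:
  y=7 (N4, w=50) cum 50
  y=8 (N3, w=200) cum 250
  y=16 (N2, w=60) cum 310
  y=17 (N6, w=60) cum 370  ← median
  y=25 (N1, w=25) cum 395
  y=25 (N5, w=300) cum 695
⇒ y* = 17

(14, 17)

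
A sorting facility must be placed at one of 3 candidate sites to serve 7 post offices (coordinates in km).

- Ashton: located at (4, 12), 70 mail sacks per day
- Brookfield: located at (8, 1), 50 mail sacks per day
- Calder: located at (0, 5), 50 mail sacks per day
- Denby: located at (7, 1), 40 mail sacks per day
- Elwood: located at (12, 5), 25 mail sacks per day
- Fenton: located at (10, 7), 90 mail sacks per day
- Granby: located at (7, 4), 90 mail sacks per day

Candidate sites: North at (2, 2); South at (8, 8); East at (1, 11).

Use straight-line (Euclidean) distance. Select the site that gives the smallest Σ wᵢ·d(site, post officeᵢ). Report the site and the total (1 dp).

South, total 2153.3 km

Total weighted distance at each candidate:
  North (2, 2): total = 2997.0
  South (8, 8): total = 2153.3
  East (1, 11): total = 3631.7
Minimum is at South with total 2153.3 km.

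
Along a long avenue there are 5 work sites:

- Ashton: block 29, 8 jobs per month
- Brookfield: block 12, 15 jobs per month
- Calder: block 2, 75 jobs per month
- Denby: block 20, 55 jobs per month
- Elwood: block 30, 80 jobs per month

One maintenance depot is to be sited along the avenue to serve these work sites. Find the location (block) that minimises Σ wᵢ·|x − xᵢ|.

For a sum of weighted absolute distances on a line, the optimum is the weighted median (not the mean). Total weight W = 233; half-weight = 116.5.
Sort by position and accumulate weight:
  block 2 (Calder, w=75) → cum 75
  block 12 (Brookfield, w=15) → cum 90
  block 20 (Denby, w=55) → cum 145  ≥ 116.5 → median here
  block 29 (Ashton, w=8) → cum 153
  block 30 (Elwood, w=80) → cum 233
Optimal location: block 20.

x = 20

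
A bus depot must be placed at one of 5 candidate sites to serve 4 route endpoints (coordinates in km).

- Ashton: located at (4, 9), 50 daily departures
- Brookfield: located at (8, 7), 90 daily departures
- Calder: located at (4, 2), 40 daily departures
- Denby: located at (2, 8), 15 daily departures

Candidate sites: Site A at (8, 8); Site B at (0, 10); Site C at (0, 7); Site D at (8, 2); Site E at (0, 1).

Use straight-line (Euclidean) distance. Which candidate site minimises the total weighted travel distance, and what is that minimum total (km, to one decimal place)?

Site A, total 674.6 km

Total weighted distance at each candidate:
  Site A (8, 8): total = 674.6
  Site B (0, 10): total = 1375.3
  Site C (0, 7): total = 1233.3
  Site D (8, 2): total = 1140.4
  Site E (0, 1): total = 1621.3
Minimum is at Site A with total 674.6 km.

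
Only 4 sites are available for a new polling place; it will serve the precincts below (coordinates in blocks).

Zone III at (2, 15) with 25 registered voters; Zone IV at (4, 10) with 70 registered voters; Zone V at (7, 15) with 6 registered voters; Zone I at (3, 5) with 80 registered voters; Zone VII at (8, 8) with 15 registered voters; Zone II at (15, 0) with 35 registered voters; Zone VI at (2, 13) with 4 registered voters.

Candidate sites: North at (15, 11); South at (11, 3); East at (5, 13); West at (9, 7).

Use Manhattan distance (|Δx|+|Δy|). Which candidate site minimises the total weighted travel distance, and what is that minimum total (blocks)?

East, total 2166 blocks

Total weighted distance at each candidate:
  North (15, 11): total = 3372
  South (11, 3): total = 2842
  East (5, 13): total = 2166
  West (9, 7): total = 2172
Minimum is at East with total 2166 blocks.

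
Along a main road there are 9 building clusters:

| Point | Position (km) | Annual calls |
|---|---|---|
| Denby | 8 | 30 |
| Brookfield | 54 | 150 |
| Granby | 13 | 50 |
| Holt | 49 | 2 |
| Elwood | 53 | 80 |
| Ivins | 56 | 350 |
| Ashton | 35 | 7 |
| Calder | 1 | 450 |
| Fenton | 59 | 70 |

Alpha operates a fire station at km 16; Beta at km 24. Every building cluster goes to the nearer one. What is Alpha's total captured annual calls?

The indifferent point is the midpoint (16+24)/2 = 20; building clusters left of it (closer to Alpha at 16) go to Alpha, those right go to Beta.
  Calder at 1 (w=450) → Alpha
  Denby at 8 (w=30) → Alpha
  Granby at 13 (w=50) → Alpha
  Ashton at 35 (w=7) → Beta
  Holt at 49 (w=2) → Beta
  Elwood at 53 (w=80) → Beta
  Brookfield at 54 (w=150) → Beta
  Ivins at 56 (w=350) → Beta
  Fenton at 59 (w=70) → Beta
Alpha captures 530; Beta captures 659.

530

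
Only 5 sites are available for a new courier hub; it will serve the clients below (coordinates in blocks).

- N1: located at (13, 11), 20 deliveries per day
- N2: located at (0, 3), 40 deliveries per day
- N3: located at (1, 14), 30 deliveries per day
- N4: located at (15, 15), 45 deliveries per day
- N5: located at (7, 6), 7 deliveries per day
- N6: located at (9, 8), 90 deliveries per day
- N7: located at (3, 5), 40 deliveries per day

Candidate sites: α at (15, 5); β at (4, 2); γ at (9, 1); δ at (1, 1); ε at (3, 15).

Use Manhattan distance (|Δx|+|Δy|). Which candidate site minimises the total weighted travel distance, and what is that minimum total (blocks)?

Total weighted distance at each candidate:
  α (15, 5): total = 3333
  β (4, 2): total = 3289
  γ (9, 1): total = 3329
  δ (1, 1): total = 3877
  ε (3, 15): total = 3171
Minimum is at ε with total 3171 blocks.

ε, total 3171 blocks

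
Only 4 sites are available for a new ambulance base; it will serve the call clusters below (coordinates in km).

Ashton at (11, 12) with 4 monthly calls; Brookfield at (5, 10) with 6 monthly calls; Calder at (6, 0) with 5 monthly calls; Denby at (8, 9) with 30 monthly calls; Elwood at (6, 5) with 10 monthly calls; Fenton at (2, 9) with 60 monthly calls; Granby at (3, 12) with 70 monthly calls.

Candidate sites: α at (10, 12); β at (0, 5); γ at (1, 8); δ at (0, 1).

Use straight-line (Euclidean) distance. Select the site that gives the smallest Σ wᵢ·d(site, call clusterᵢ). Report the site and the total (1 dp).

Total weighted distance at each candidate:
  α (10, 12): total = 1291.0
  β (0, 5): total = 1263.4
  γ (1, 8): total = 785.4
  δ (0, 1): total = 1858.8
Minimum is at γ with total 785.4 km.

γ, total 785.4 km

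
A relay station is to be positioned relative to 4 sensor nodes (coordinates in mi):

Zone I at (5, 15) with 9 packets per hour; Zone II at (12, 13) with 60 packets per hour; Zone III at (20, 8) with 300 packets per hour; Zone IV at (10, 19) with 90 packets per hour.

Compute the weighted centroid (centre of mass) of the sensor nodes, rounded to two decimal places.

The minimiser of Σwᵢ‖p−pᵢ‖² is the weighted centroid p* = (Σwᵢpᵢ)/(Σwᵢ).
Σwᵢ = 459.
Σwᵢxᵢ = 9·5 + 60·12 + 300·20 + 90·10 = 7665.
Σwᵢyᵢ = 9·15 + 60·13 + 300·8 + 90·19 = 5025.
x* = 7665/459 = 16.70, y* = 5025/459 = 10.95.

(16.70, 10.95)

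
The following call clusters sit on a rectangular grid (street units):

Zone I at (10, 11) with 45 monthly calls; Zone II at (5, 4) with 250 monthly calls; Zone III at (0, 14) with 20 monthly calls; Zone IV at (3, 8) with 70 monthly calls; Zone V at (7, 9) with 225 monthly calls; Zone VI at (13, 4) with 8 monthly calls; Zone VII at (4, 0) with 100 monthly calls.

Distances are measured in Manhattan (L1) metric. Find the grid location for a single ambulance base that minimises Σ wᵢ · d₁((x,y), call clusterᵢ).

(5, 8)

Manhattan distance separates: Σwᵢ(|x−xᵢ|+|y−yᵢ|) = Σwᵢ|x−xᵢ| + Σwᵢ|y−yᵢ|, so x and y are optimised independently as 1-D weighted medians.
Total weight W = 718; half = 359.
x-coordinate, sorted with cumulative weight:
  x=0 (Zone III, w=20) cum 20
  x=3 (Zone IV, w=70) cum 90
  x=4 (Zone VII, w=100) cum 190
  x=5 (Zone II, w=250) cum 440  ← median
  x=7 (Zone V, w=225) cum 665
  x=10 (Zone I, w=45) cum 710
  x=13 (Zone VI, w=8) cum 718
⇒ x* = 5
y-coordinate, sorted with cumulative weight:
  y=0 (Zone VII, w=100) cum 100
  y=4 (Zone II, w=250) cum 350
  y=4 (Zone VI, w=8) cum 358
  y=8 (Zone IV, w=70) cum 428  ← median
  y=9 (Zone V, w=225) cum 653
  y=11 (Zone I, w=45) cum 698
  y=14 (Zone III, w=20) cum 718
⇒ y* = 8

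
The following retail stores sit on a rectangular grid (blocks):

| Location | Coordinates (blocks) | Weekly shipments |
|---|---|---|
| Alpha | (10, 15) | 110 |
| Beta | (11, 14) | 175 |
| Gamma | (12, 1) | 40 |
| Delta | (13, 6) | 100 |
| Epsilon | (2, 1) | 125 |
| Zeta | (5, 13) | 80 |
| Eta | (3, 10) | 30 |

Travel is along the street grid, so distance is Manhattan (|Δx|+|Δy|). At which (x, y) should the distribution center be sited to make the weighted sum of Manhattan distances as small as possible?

(10, 13)

Manhattan distance separates: Σwᵢ(|x−xᵢ|+|y−yᵢ|) = Σwᵢ|x−xᵢ| + Σwᵢ|y−yᵢ|, so x and y are optimised independently as 1-D weighted medians.
Total weight W = 660; half = 330.
x-coordinate, sorted with cumulative weight:
  x=2 (Epsilon, w=125) cum 125
  x=3 (Eta, w=30) cum 155
  x=5 (Zeta, w=80) cum 235
  x=10 (Alpha, w=110) cum 345  ← median
  x=11 (Beta, w=175) cum 520
  x=12 (Gamma, w=40) cum 560
  x=13 (Delta, w=100) cum 660
⇒ x* = 10
y-coordinate, sorted with cumulative weight:
  y=1 (Gamma, w=40) cum 40
  y=1 (Epsilon, w=125) cum 165
  y=6 (Delta, w=100) cum 265
  y=10 (Eta, w=30) cum 295
  y=13 (Zeta, w=80) cum 375  ← median
  y=14 (Beta, w=175) cum 550
  y=15 (Alpha, w=110) cum 660
⇒ y* = 13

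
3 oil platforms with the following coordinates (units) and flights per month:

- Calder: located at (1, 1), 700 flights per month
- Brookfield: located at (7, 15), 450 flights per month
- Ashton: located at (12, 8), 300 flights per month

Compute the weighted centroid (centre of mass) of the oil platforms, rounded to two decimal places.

The minimiser of Σwᵢ‖p−pᵢ‖² is the weighted centroid p* = (Σwᵢpᵢ)/(Σwᵢ).
Σwᵢ = 1450.
Σwᵢxᵢ = 700·1 + 450·7 + 300·12 = 7450.
Σwᵢyᵢ = 700·1 + 450·15 + 300·8 = 9850.
x* = 7450/1450 = 5.14, y* = 9850/1450 = 6.79.

(5.14, 6.79)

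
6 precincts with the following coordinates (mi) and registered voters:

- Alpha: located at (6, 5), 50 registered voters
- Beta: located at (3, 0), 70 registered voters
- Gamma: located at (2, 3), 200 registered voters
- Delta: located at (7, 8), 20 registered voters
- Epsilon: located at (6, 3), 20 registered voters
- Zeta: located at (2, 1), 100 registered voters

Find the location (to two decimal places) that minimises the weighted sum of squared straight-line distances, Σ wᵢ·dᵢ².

The minimiser of Σwᵢ‖p−pᵢ‖² is the weighted centroid p* = (Σwᵢpᵢ)/(Σwᵢ).
Σwᵢ = 460.
Σwᵢxᵢ = 50·6 + 70·3 + 200·2 + 20·7 + 20·6 + 100·2 = 1370.
Σwᵢyᵢ = 50·5 + 70·0 + 200·3 + 20·8 + 20·3 + 100·1 = 1170.
x* = 1370/460 = 2.98, y* = 1170/460 = 2.54.

(2.98, 2.54)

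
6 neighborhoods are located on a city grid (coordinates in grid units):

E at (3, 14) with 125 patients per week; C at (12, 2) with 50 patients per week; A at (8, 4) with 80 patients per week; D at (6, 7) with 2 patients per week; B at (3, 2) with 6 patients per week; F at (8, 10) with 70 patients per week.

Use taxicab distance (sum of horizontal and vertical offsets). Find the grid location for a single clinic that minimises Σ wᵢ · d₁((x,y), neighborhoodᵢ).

Manhattan distance separates: Σwᵢ(|x−xᵢ|+|y−yᵢ|) = Σwᵢ|x−xᵢ| + Σwᵢ|y−yᵢ|, so x and y are optimised independently as 1-D weighted medians.
Total weight W = 333; half = 166.5.
x-coordinate, sorted with cumulative weight:
  x=3 (E, w=125) cum 125
  x=3 (B, w=6) cum 131
  x=6 (D, w=2) cum 133
  x=8 (A, w=80) cum 213  ← median
  x=8 (F, w=70) cum 283
  x=12 (C, w=50) cum 333
⇒ x* = 8
y-coordinate, sorted with cumulative weight:
  y=2 (C, w=50) cum 50
  y=2 (B, w=6) cum 56
  y=4 (A, w=80) cum 136
  y=7 (D, w=2) cum 138
  y=10 (F, w=70) cum 208  ← median
  y=14 (E, w=125) cum 333
⇒ y* = 10

(8, 10)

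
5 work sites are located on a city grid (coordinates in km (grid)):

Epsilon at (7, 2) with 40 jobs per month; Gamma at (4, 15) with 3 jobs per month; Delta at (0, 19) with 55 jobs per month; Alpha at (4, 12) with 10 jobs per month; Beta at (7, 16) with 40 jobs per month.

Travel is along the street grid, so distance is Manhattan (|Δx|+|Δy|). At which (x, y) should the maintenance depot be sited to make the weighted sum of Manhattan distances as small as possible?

(7, 16)

Manhattan distance separates: Σwᵢ(|x−xᵢ|+|y−yᵢ|) = Σwᵢ|x−xᵢ| + Σwᵢ|y−yᵢ|, so x and y are optimised independently as 1-D weighted medians.
Total weight W = 148; half = 74.
x-coordinate, sorted with cumulative weight:
  x=0 (Delta, w=55) cum 55
  x=4 (Gamma, w=3) cum 58
  x=4 (Alpha, w=10) cum 68
  x=7 (Epsilon, w=40) cum 108  ← median
  x=7 (Beta, w=40) cum 148
⇒ x* = 7
y-coordinate, sorted with cumulative weight:
  y=2 (Epsilon, w=40) cum 40
  y=12 (Alpha, w=10) cum 50
  y=15 (Gamma, w=3) cum 53
  y=16 (Beta, w=40) cum 93  ← median
  y=19 (Delta, w=55) cum 148
⇒ y* = 16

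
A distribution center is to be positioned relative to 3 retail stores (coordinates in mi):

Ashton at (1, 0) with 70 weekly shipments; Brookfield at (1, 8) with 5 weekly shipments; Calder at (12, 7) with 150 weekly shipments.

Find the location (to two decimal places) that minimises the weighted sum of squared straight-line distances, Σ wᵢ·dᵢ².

(8.33, 4.84)

The minimiser of Σwᵢ‖p−pᵢ‖² is the weighted centroid p* = (Σwᵢpᵢ)/(Σwᵢ).
Σwᵢ = 225.
Σwᵢxᵢ = 70·1 + 5·1 + 150·12 = 1875.
Σwᵢyᵢ = 70·0 + 5·8 + 150·7 = 1090.
x* = 1875/225 = 8.33, y* = 1090/225 = 4.84.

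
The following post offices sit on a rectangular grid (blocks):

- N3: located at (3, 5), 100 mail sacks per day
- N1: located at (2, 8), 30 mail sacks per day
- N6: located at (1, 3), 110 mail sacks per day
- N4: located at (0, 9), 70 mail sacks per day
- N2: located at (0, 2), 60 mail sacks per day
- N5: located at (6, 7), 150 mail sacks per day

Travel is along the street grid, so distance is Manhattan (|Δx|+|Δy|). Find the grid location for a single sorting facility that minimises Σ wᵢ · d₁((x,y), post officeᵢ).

(2, 5)

Manhattan distance separates: Σwᵢ(|x−xᵢ|+|y−yᵢ|) = Σwᵢ|x−xᵢ| + Σwᵢ|y−yᵢ|, so x and y are optimised independently as 1-D weighted medians.
Total weight W = 520; half = 260.
x-coordinate, sorted with cumulative weight:
  x=0 (N4, w=70) cum 70
  x=0 (N2, w=60) cum 130
  x=1 (N6, w=110) cum 240
  x=2 (N1, w=30) cum 270  ← median
  x=3 (N3, w=100) cum 370
  x=6 (N5, w=150) cum 520
⇒ x* = 2
y-coordinate, sorted with cumulative weight:
  y=2 (N2, w=60) cum 60
  y=3 (N6, w=110) cum 170
  y=5 (N3, w=100) cum 270  ← median
  y=7 (N5, w=150) cum 420
  y=8 (N1, w=30) cum 450
  y=9 (N4, w=70) cum 520
⇒ y* = 5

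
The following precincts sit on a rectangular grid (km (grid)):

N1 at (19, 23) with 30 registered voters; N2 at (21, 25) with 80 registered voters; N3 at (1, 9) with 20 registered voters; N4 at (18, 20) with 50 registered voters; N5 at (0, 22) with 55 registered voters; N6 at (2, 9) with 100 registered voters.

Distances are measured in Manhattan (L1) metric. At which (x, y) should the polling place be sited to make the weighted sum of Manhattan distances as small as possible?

Manhattan distance separates: Σwᵢ(|x−xᵢ|+|y−yᵢ|) = Σwᵢ|x−xᵢ| + Σwᵢ|y−yᵢ|, so x and y are optimised independently as 1-D weighted medians.
Total weight W = 335; half = 167.5.
x-coordinate, sorted with cumulative weight:
  x=0 (N5, w=55) cum 55
  x=1 (N3, w=20) cum 75
  x=2 (N6, w=100) cum 175  ← median
  x=18 (N4, w=50) cum 225
  x=19 (N1, w=30) cum 255
  x=21 (N2, w=80) cum 335
⇒ x* = 2
y-coordinate, sorted with cumulative weight:
  y=9 (N3, w=20) cum 20
  y=9 (N6, w=100) cum 120
  y=20 (N4, w=50) cum 170  ← median
  y=22 (N5, w=55) cum 225
  y=23 (N1, w=30) cum 255
  y=25 (N2, w=80) cum 335
⇒ y* = 20

(2, 20)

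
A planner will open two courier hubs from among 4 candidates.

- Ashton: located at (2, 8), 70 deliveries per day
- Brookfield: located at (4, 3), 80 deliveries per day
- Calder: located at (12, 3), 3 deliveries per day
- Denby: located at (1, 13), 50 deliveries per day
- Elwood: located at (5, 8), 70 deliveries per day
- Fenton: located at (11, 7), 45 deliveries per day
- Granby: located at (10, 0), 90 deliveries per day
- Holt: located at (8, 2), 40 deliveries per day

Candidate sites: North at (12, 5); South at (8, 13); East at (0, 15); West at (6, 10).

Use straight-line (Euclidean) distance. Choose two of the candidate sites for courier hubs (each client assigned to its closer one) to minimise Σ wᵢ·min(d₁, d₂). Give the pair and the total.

Evaluate every pair (each demand assigned to the nearer of the two):
  {North, West}: total = 2134.8
  {North, East}: total = 2605.5
  {East, West}: total = 2753.0
  {North, South}: total = 2755.9
  {South, West}: total = 2932.8
  {South, East}: total = 3849.1
Best pair: {North, West} with total 2134.8.

{North, West}, total 2134.8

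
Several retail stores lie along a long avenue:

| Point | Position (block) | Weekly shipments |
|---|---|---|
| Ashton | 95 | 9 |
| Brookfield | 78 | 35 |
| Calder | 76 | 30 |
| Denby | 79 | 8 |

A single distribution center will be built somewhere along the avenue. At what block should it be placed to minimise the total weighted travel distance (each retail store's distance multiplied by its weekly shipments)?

For a sum of weighted absolute distances on a line, the optimum is the weighted median (not the mean). Total weight W = 82; half-weight = 41.
Sort by position and accumulate weight:
  block 76 (Calder, w=30) → cum 30
  block 78 (Brookfield, w=35) → cum 65  ≥ 41 → median here
  block 79 (Denby, w=8) → cum 73
  block 95 (Ashton, w=9) → cum 82
Optimal location: block 78.

x = 78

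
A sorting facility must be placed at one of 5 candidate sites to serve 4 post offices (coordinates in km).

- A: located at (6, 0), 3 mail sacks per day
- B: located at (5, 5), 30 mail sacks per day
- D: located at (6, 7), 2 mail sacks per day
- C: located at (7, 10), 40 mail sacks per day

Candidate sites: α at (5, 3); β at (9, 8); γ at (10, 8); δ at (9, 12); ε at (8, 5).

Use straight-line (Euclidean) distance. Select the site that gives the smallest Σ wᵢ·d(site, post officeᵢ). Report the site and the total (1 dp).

Total weighted distance at each candidate:
  α (5, 3): total = 368.9
  β (9, 8): total = 295.1
  γ (10, 8): total = 354.2
  δ (9, 12): total = 403.8
  ε (8, 5): total = 315.8
Minimum is at β with total 295.1 km.

β, total 295.1 km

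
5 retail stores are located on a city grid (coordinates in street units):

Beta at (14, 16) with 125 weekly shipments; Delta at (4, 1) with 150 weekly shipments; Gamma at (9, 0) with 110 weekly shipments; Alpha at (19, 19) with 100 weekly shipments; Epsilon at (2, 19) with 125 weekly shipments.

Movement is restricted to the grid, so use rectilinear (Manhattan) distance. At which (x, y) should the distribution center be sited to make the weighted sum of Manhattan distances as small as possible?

Manhattan distance separates: Σwᵢ(|x−xᵢ|+|y−yᵢ|) = Σwᵢ|x−xᵢ| + Σwᵢ|y−yᵢ|, so x and y are optimised independently as 1-D weighted medians.
Total weight W = 610; half = 305.
x-coordinate, sorted with cumulative weight:
  x=2 (Epsilon, w=125) cum 125
  x=4 (Delta, w=150) cum 275
  x=9 (Gamma, w=110) cum 385  ← median
  x=14 (Beta, w=125) cum 510
  x=19 (Alpha, w=100) cum 610
⇒ x* = 9
y-coordinate, sorted with cumulative weight:
  y=0 (Gamma, w=110) cum 110
  y=1 (Delta, w=150) cum 260
  y=16 (Beta, w=125) cum 385  ← median
  y=19 (Alpha, w=100) cum 485
  y=19 (Epsilon, w=125) cum 610
⇒ y* = 16

(9, 16)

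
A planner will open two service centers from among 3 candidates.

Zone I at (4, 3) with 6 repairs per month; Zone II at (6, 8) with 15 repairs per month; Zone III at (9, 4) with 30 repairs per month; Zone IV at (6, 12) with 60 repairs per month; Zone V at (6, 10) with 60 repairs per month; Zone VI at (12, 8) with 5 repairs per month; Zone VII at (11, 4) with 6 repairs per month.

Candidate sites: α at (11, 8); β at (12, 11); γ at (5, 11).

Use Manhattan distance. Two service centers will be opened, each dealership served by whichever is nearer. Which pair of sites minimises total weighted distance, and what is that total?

{α, γ}, total 563

Evaluate every pair (each demand assigned to the nearer of the two):
  {α, γ}: total = 563
  {β, γ}: total = 717
  {α, β}: total = 1196
Best pair: {α, γ} with total 563.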